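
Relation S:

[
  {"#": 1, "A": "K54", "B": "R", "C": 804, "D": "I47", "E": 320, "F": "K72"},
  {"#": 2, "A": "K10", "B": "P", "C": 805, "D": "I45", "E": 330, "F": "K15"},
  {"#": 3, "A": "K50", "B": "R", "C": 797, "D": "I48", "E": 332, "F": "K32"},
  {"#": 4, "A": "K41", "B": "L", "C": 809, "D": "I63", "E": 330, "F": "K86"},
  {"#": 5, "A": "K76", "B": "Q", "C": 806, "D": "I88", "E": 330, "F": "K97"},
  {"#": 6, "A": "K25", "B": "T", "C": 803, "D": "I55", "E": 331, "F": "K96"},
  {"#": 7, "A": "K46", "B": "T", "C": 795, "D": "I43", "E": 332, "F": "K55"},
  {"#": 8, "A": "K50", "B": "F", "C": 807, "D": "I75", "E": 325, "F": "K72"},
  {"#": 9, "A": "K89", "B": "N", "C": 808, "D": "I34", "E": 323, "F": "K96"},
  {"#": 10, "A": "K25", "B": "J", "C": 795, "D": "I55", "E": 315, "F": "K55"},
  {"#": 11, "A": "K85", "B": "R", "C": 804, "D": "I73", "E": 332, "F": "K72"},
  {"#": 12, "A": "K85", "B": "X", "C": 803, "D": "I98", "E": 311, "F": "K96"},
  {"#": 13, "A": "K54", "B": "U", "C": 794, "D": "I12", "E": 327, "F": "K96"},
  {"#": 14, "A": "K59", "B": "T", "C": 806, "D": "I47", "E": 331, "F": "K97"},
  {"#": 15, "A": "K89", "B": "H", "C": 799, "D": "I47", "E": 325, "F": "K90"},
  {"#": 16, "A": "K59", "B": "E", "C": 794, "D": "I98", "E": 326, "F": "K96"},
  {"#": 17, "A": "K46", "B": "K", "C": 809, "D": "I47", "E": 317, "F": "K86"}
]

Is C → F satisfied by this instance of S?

C=804: rows 1, 11 → F = K72, K72 ✓
C=805: row 2 → F = K15 ✓
C=797: row 3 → F = K32 ✓
C=809: rows 4, 17 → F = K86, K86 ✓
C=806: rows 5, 14 → F = K97, K97 ✓
C=803: rows 6, 12 → F = K96, K96 ✓
C=795: rows 7, 10 → F = K55, K55 ✓
C=807: row 8 → F = K72 ✓
C=808: row 9 → F = K96 ✓
C=794: rows 13, 16 → F = K96, K96 ✓
C=799: row 15 → F = K90 ✓
Every C value is associated with a single F value, so C → F holds.

Yes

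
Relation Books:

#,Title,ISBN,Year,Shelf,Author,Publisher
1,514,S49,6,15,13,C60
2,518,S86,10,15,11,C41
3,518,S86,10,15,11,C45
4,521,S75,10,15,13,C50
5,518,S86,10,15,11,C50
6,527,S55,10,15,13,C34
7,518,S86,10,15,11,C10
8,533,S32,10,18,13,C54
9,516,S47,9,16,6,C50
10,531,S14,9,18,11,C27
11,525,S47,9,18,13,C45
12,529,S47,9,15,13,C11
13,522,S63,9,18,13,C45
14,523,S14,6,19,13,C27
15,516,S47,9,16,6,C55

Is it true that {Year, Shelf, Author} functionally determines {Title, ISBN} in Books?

No

(Year=6, Shelf=15, Author=13): row 1 → {Title,ISBN} = (514, S49) ✓
(Year=10, Shelf=15, Author=11): rows 2, 3, 5, 7 → {Title,ISBN} = (518, S86), (518, S86), (518, S86), (518, S86) ✓
(Year=10, Shelf=15, Author=13): rows 4, 6 → {Title,ISBN} takes values {(521, S75), (527, S55)} — violation
(Year=10, Shelf=18, Author=13): row 8 → {Title,ISBN} = (533, S32) ✓
(Year=9, Shelf=16, Author=6): rows 9, 15 → {Title,ISBN} = (516, S47), (516, S47) ✓
(Year=9, Shelf=18, Author=11): row 10 → {Title,ISBN} = (531, S14) ✓
(Year=9, Shelf=18, Author=13): rows 11, 13 → {Title,ISBN} takes values {(525, S47), (522, S63)} — violation
(Year=9, Shelf=15, Author=13): row 12 → {Title,ISBN} = (529, S47) ✓
(Year=6, Shelf=19, Author=13): row 14 → {Title,ISBN} = (523, S14) ✓
Two rows agree on {Year, Shelf, Author} but differ on {Title, ISBN}, so {Year, Shelf, Author} → {Title, ISBN} does not hold.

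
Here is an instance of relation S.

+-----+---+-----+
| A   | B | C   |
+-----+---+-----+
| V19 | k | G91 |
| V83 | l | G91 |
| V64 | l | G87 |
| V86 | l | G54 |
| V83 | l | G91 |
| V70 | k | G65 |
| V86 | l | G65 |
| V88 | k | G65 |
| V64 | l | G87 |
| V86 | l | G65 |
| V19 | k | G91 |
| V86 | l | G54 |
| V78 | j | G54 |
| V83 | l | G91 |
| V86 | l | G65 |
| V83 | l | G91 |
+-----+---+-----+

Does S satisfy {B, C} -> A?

(B=k, C=G91): 2 rows → A = V19, V19 ✓
(B=l, C=G91): 4 rows → A = V83, V83, V83, V83 ✓
(B=l, C=G87): 2 rows → A = V64, V64 ✓
(B=l, C=G54): 2 rows → A = V86, V86 ✓
(B=k, C=G65): 2 rows → A takes values {V70, V88} — violation
(B=l, C=G65): 3 rows → A = V86, V86, V86 ✓
(B=j, C=G54): 1 row → A = V78 ✓
Two rows agree on {B, C} but differ on A, so {B, C} -> A does not hold.

No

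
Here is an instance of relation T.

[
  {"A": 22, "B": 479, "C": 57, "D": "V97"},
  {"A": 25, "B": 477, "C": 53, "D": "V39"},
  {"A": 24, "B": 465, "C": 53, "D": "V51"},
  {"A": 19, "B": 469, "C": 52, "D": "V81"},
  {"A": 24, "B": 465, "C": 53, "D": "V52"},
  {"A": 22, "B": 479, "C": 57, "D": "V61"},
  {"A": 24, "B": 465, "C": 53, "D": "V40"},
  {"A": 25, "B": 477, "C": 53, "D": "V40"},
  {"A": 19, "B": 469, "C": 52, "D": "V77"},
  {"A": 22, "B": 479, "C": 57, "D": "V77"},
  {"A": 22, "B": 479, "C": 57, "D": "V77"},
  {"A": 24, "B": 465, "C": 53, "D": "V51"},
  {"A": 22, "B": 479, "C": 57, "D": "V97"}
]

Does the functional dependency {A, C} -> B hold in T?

(A=22, C=57): 5 rows → B = 479, 479, 479, 479, 479 ✓
(A=25, C=53): 2 rows → B = 477, 477 ✓
(A=24, C=53): 4 rows → B = 465, 465, 465, 465 ✓
(A=19, C=52): 2 rows → B = 469, 469 ✓
Every {A, C} value is associated with a single B value, so {A, C} -> B holds.

Yes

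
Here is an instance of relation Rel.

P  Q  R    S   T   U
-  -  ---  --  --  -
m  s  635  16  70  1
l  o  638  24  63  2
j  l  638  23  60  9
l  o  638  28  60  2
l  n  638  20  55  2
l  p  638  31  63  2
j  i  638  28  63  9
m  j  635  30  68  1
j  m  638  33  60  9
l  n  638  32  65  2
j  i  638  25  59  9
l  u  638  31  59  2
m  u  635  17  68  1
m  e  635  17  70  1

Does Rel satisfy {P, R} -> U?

Yes

(P=m, R=635): 4 rows → U = 1, 1, 1, 1 ✓
(P=l, R=638): 6 rows → U = 2, 2, 2, 2, 2, 2 ✓
(P=j, R=638): 4 rows → U = 9, 9, 9, 9 ✓
Every {P, R} value is associated with a single U value, so {P, R} -> U holds.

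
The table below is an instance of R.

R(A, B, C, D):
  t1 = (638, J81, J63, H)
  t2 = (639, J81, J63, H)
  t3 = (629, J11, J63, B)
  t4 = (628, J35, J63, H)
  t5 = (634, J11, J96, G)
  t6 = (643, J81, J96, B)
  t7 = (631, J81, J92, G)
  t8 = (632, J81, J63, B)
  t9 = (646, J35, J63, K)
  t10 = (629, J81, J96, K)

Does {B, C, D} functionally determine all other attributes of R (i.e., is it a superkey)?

Rows 1 and 2 have the same {B, C, D} value (B=J81, C=J63, D=H) but are distinct tuples, so {B, C, D} does not determine every attribute — not a superkey.

No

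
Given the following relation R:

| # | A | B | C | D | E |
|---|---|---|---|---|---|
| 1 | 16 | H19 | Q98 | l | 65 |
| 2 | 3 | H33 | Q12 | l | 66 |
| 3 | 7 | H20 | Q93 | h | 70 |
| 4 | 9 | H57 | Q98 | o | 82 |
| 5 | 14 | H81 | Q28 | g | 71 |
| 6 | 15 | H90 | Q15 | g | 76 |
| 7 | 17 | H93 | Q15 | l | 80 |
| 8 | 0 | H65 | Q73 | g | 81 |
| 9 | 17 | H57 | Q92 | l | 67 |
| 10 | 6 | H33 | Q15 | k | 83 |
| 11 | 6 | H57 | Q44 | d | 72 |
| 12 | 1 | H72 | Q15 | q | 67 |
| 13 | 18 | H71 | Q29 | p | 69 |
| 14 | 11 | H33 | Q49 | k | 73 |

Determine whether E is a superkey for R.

Rows 9 and 12 have the same E value E=67 but are distinct tuples, so E does not determine every attribute — not a superkey.

No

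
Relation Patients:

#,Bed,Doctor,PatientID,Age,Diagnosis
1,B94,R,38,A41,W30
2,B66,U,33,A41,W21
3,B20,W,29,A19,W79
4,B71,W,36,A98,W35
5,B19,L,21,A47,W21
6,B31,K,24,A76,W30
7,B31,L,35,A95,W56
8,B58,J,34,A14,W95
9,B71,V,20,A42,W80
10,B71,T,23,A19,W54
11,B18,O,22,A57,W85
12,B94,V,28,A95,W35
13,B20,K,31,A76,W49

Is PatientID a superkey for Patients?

Yes

All 13 rows have distinct PatientID values, so PatientID → (all attributes) holds and PatientID is a superkey.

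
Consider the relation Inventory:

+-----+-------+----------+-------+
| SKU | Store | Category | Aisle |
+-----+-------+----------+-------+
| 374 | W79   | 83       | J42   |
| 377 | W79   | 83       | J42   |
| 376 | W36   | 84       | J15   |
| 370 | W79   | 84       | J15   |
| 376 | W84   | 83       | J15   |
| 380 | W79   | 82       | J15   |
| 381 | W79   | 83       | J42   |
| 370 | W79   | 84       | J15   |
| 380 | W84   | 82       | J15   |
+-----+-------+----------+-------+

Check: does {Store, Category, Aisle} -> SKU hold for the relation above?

No

(Store=W79, Category=83, Aisle=J42): 3 rows → SKU takes values {374, 377, 381} — violation
(Store=W36, Category=84, Aisle=J15): 1 row → SKU = 376 ✓
(Store=W79, Category=84, Aisle=J15): 2 rows → SKU = 370, 370 ✓
(Store=W84, Category=83, Aisle=J15): 1 row → SKU = 376 ✓
(Store=W79, Category=82, Aisle=J15): 1 row → SKU = 380 ✓
(Store=W84, Category=82, Aisle=J15): 1 row → SKU = 380 ✓
Two rows agree on {Store, Category, Aisle} but differ on SKU, so {Store, Category, Aisle} -> SKU does not hold.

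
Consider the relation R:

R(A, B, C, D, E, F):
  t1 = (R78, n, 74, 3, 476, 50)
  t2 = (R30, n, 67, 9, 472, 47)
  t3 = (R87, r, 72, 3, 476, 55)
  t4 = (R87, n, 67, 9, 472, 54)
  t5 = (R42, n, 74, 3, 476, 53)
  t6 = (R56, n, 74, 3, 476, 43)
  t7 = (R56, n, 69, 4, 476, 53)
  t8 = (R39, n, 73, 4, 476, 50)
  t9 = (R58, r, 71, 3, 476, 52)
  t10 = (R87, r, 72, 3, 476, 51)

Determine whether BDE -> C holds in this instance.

No

(B=n, D=3, E=476): rows 1, 5, 6 → C = 74, 74, 74 ✓
(B=n, D=9, E=472): rows 2, 4 → C = 67, 67 ✓
(B=r, D=3, E=476): rows 3, 9, 10 → C takes values {72, 71} — violation
(B=n, D=4, E=476): rows 7, 8 → C takes values {69, 73} — violation
Two rows agree on BDE but differ on C, so BDE -> C does not hold.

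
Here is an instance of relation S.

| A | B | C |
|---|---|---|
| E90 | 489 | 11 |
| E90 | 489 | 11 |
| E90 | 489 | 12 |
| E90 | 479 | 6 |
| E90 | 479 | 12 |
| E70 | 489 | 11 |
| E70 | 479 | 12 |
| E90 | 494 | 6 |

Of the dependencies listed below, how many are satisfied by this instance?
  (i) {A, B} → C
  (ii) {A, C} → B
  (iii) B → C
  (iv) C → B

(i) {A, B} → C: (A=E90, B=489): 3 rows → C takes values {11, 12} — violation; (A=E90, B=479): 2 rows → C takes values {6, 12} — violation — fails.
(ii) {A, C} → B: (A=E90, C=12): 2 rows → B takes values {489, 479} — violation; (A=E90, C=6): 2 rows → B takes values {479, 494} — violation — fails.
(iii) B → C: B=489: 4 rows → C takes values {11, 12} — violation; B=479: 3 rows → C takes values {6, 12} — violation — fails.
(iv) C → B: C=12: 3 rows → B takes values {489, 479} — violation; C=6: 2 rows → B takes values {479, 494} — violation — fails.
None of the 4 dependencies hold.

0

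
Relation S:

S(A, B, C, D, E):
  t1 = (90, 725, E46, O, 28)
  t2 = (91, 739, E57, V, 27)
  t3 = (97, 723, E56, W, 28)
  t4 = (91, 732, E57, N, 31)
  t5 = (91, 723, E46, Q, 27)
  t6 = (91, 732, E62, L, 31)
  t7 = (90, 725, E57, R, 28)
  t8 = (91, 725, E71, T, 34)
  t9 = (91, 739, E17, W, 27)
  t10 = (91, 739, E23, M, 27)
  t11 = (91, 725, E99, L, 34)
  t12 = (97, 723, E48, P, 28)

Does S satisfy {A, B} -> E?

(A=90, B=725): rows 1, 7 → E = 28, 28 ✓
(A=91, B=739): rows 2, 9, 10 → E = 27, 27, 27 ✓
(A=97, B=723): rows 3, 12 → E = 28, 28 ✓
(A=91, B=732): rows 4, 6 → E = 31, 31 ✓
(A=91, B=723): row 5 → E = 27 ✓
(A=91, B=725): rows 8, 11 → E = 34, 34 ✓
Every {A, B} value is associated with a single E value, so {A, B} -> E holds.

Yes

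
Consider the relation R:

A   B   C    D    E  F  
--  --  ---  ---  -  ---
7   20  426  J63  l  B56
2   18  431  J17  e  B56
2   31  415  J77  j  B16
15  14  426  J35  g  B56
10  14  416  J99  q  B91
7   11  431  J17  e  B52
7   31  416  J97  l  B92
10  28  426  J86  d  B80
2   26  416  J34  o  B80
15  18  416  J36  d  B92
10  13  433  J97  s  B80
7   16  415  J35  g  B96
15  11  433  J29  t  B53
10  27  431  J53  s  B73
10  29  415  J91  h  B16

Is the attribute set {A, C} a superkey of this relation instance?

Yes

All 15 rows have distinct {A, C} values, so {A, C} → (all attributes) holds and {A, C} is a superkey.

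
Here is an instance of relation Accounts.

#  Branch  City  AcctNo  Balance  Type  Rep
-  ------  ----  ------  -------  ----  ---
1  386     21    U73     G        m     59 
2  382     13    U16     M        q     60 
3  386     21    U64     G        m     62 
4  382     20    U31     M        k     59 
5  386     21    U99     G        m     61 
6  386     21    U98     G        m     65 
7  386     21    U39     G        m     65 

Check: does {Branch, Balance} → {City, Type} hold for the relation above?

(Branch=386, Balance=G): rows 1, 3, 5, 6, 7 → {City,Type} = (21, m), (21, m), (21, m), (21, m), (21, m) ✓
(Branch=382, Balance=M): rows 2, 4 → {City,Type} takes values {(13, q), (20, k)} — violation
Two rows agree on {Branch, Balance} but differ on {City, Type}, so {Branch, Balance} → {City, Type} does not hold.

No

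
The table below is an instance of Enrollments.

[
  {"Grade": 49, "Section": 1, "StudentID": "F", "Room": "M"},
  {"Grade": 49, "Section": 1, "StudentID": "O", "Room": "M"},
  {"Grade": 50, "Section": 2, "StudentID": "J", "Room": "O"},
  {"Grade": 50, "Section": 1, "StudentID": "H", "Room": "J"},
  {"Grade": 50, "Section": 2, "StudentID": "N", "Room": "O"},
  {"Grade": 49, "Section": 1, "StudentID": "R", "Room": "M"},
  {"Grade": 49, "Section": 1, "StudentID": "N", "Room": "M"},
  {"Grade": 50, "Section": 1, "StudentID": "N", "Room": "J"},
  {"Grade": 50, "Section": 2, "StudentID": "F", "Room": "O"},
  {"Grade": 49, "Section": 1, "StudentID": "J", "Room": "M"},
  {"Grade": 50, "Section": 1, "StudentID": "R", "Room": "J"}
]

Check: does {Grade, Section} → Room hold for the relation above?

Yes

(Grade=49, Section=1): 5 rows → Room = M, M, M, M, M ✓
(Grade=50, Section=2): 3 rows → Room = O, O, O ✓
(Grade=50, Section=1): 3 rows → Room = J, J, J ✓
Every {Grade, Section} value is associated with a single Room value, so {Grade, Section} → Room holds.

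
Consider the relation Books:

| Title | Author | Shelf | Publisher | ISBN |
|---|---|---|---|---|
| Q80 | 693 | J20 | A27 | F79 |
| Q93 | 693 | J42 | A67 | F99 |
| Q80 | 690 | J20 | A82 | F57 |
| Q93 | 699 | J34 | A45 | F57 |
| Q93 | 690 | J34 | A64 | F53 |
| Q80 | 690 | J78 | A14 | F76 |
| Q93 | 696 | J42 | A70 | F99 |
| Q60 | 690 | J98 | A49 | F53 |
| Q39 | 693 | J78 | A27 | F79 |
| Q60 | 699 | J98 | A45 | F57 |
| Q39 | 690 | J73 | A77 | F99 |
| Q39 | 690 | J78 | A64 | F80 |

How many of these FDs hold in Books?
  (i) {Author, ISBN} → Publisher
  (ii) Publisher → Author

(i) {Author, ISBN} → Publisher: (Author=690, ISBN=F53): 2 rows → Publisher takes values {A64, A49} — violation — fails.
(ii) Publisher → Author: every LHS value maps to a single RHS value — holds.
1 of the 2 dependencies holds.

1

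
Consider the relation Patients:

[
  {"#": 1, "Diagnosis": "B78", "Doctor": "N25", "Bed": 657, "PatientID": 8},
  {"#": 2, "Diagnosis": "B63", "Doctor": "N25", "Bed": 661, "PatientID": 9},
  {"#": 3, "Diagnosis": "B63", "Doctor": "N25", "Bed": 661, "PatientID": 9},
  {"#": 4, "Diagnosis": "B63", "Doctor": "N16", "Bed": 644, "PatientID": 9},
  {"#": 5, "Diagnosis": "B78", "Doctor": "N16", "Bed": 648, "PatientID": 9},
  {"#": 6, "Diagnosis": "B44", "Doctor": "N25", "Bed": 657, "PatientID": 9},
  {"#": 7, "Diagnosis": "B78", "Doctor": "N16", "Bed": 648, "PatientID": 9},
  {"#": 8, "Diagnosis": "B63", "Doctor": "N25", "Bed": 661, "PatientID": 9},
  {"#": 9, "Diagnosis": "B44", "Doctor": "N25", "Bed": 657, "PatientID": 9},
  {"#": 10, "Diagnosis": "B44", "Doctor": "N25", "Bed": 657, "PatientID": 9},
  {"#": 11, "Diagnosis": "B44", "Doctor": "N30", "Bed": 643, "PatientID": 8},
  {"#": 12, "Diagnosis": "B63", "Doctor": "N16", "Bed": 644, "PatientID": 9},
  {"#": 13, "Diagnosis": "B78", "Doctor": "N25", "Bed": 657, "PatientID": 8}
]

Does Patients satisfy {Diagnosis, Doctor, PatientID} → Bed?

(Diagnosis=B78, Doctor=N25, PatientID=8): rows 1, 13 → Bed = 657, 657 ✓
(Diagnosis=B63, Doctor=N25, PatientID=9): rows 2, 3, 8 → Bed = 661, 661, 661 ✓
(Diagnosis=B63, Doctor=N16, PatientID=9): rows 4, 12 → Bed = 644, 644 ✓
(Diagnosis=B78, Doctor=N16, PatientID=9): rows 5, 7 → Bed = 648, 648 ✓
(Diagnosis=B44, Doctor=N25, PatientID=9): rows 6, 9, 10 → Bed = 657, 657, 657 ✓
(Diagnosis=B44, Doctor=N30, PatientID=8): row 11 → Bed = 643 ✓
Every {Diagnosis, Doctor, PatientID} value is associated with a single Bed value, so {Diagnosis, Doctor, PatientID} → Bed holds.

Yes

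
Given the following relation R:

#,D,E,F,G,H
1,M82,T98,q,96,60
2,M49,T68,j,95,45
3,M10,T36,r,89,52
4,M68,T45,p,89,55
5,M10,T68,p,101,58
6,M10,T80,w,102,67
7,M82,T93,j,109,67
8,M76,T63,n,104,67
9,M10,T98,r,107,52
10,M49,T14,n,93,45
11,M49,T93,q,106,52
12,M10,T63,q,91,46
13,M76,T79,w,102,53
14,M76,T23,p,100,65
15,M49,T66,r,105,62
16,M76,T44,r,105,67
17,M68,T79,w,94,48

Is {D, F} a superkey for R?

No

Rows 3 and 9 have the same {D, F} value (D=M10, F=r) but are distinct tuples, so {D, F} does not determine every attribute — not a superkey.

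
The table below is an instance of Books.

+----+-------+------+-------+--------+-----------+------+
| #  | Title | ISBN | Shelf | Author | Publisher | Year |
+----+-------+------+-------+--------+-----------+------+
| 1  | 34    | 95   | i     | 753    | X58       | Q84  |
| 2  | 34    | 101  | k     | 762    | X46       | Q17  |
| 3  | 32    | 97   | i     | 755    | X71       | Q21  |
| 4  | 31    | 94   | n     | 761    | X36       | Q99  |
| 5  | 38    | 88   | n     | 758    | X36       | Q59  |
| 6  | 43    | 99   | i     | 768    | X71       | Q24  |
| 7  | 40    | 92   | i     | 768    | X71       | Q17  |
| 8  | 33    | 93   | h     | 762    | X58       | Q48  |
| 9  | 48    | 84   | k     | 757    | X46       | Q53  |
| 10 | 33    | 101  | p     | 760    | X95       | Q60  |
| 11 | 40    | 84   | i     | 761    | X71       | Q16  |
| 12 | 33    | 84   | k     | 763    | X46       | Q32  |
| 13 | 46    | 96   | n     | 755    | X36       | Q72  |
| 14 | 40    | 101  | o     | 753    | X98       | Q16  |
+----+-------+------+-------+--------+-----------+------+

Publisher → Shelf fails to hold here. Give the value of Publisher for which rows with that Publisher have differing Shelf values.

X58

Publisher=X58: rows 1, 8 → Shelf takes values {i, h} — violation
Publisher=X46: rows 2, 9, 12 → Shelf = k, k, k ✓
Publisher=X71: rows 3, 6, 7, 11 → Shelf = i, i, i, i ✓
Publisher=X36: rows 4, 5, 13 → Shelf = n, n, n ✓
Publisher=X95: row 10 → Shelf = p ✓
Publisher=X98: row 14 → Shelf = o ✓
The only Publisher value with inconsistent Shelf is Publisher=X58.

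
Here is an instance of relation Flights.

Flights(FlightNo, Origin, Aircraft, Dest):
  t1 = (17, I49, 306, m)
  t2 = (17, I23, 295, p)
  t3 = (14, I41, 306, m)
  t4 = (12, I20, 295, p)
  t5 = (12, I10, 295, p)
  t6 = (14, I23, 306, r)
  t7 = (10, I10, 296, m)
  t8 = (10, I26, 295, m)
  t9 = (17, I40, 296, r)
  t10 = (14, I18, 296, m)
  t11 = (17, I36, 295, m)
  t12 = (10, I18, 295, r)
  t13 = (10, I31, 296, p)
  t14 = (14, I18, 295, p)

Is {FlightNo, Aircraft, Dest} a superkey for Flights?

Rows 4 and 5 have the same {FlightNo, Aircraft, Dest} value (FlightNo=12, Aircraft=295, Dest=p) but are distinct tuples, so {FlightNo, Aircraft, Dest} does not determine every attribute — not a superkey.

No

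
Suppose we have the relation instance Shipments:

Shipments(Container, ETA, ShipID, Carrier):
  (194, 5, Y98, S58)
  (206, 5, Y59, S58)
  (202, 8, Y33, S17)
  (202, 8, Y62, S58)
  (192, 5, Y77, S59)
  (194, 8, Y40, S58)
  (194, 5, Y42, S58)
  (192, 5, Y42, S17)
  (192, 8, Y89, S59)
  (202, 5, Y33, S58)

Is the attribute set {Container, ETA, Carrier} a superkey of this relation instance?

No

Two distinct rows share (Container=194, ETA=5, Carrier=S58), so {Container, ETA, Carrier} does not determine every attribute — not a superkey.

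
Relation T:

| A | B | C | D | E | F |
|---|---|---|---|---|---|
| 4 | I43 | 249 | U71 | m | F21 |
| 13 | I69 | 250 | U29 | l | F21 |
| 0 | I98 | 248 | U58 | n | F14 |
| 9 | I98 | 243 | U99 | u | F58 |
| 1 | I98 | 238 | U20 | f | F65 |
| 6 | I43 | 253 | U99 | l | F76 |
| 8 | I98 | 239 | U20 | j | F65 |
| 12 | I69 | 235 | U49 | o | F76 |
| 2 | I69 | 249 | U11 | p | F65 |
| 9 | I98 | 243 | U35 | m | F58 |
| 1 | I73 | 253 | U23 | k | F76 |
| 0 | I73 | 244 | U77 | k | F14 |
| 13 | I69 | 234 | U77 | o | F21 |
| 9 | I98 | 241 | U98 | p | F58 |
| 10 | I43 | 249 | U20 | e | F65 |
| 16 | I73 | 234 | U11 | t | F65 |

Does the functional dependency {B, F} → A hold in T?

(B=I43, F=F21): 1 row → A = 4 ✓
(B=I69, F=F21): 2 rows → A = 13, 13 ✓
(B=I98, F=F14): 1 row → A = 0 ✓
(B=I98, F=F58): 3 rows → A = 9, 9, 9 ✓
(B=I98, F=F65): 2 rows → A takes values {1, 8} — violation
(B=I43, F=F76): 1 row → A = 6 ✓
(B=I69, F=F76): 1 row → A = 12 ✓
(B=I69, F=F65): 1 row → A = 2 ✓
(B=I73, F=F76): 1 row → A = 1 ✓
(B=I73, F=F14): 1 row → A = 0 ✓
(B=I43, F=F65): 1 row → A = 10 ✓
(B=I73, F=F65): 1 row → A = 16 ✓
Two rows agree on {B, F} but differ on A, so {B, F} → A does not hold.

No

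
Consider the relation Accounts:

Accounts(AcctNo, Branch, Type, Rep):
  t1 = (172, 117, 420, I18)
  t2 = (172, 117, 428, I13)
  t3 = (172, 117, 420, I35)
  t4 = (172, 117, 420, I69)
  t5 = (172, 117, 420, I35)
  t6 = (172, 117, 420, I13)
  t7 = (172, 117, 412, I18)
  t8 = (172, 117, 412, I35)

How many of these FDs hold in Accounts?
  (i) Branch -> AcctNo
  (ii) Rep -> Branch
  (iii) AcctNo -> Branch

3

(i) Branch -> AcctNo: every LHS value maps to a single RHS value — holds.
(ii) Rep -> Branch: every LHS value maps to a single RHS value — holds.
(iii) AcctNo -> Branch: every LHS value maps to a single RHS value — holds.
3 of the 3 dependencies hold.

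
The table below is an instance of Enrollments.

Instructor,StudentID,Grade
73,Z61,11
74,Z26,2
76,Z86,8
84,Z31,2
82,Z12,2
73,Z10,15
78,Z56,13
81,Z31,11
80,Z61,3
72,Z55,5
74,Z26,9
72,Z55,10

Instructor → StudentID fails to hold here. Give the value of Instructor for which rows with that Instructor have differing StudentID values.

Instructor=73: 2 rows → StudentID takes values {Z61, Z10} — violation
Instructor=74: 2 rows → StudentID = Z26, Z26 ✓
Instructor=76: 1 row → StudentID = Z86 ✓
Instructor=84: 1 row → StudentID = Z31 ✓
Instructor=82: 1 row → StudentID = Z12 ✓
Instructor=78: 1 row → StudentID = Z56 ✓
Instructor=81: 1 row → StudentID = Z31 ✓
Instructor=80: 1 row → StudentID = Z61 ✓
Instructor=72: 2 rows → StudentID = Z55, Z55 ✓
The only Instructor value with inconsistent StudentID is Instructor=73.

73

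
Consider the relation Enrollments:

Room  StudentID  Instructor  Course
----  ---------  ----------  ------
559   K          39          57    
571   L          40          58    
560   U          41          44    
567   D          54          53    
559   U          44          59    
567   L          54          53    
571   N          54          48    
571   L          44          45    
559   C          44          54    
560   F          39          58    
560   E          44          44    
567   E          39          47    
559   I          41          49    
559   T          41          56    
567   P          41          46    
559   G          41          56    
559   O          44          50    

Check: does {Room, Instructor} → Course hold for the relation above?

No

(Room=559, Instructor=39): 1 row → Course = 57 ✓
(Room=571, Instructor=40): 1 row → Course = 58 ✓
(Room=560, Instructor=41): 1 row → Course = 44 ✓
(Room=567, Instructor=54): 2 rows → Course = 53, 53 ✓
(Room=559, Instructor=44): 3 rows → Course takes values {59, 54, 50} — violation
(Room=571, Instructor=54): 1 row → Course = 48 ✓
(Room=571, Instructor=44): 1 row → Course = 45 ✓
(Room=560, Instructor=39): 1 row → Course = 58 ✓
(Room=560, Instructor=44): 1 row → Course = 44 ✓
(Room=567, Instructor=39): 1 row → Course = 47 ✓
(Room=559, Instructor=41): 3 rows → Course takes values {49, 56} — violation
(Room=567, Instructor=41): 1 row → Course = 46 ✓
Two rows agree on {Room, Instructor} but differ on Course, so {Room, Instructor} → Course does not hold.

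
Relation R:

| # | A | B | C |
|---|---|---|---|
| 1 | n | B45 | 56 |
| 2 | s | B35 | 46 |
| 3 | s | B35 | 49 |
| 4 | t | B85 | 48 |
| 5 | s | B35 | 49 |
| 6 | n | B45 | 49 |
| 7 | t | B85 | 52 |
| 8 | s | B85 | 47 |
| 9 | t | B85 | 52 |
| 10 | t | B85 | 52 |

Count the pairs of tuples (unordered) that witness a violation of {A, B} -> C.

(A=n, B=B45): violating pairs (1,6) — 1 pair.
(A=s, B=B35): violating pairs (2,3), (2,5) — 2 pairs.
(A=t, B=B85): violating pairs (4,7), (4,9), (4,10) — 3 pairs.

6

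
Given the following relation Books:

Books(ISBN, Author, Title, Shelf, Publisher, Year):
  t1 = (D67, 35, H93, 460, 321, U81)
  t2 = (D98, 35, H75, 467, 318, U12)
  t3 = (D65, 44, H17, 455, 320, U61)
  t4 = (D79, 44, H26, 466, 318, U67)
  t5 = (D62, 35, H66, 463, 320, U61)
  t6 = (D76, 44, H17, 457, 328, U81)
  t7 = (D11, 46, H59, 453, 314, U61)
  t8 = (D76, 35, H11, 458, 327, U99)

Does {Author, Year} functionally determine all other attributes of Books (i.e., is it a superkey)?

Yes

All 8 rows have distinct {Author, Year} values, so {Author, Year} → (all attributes) holds and {Author, Year} is a superkey.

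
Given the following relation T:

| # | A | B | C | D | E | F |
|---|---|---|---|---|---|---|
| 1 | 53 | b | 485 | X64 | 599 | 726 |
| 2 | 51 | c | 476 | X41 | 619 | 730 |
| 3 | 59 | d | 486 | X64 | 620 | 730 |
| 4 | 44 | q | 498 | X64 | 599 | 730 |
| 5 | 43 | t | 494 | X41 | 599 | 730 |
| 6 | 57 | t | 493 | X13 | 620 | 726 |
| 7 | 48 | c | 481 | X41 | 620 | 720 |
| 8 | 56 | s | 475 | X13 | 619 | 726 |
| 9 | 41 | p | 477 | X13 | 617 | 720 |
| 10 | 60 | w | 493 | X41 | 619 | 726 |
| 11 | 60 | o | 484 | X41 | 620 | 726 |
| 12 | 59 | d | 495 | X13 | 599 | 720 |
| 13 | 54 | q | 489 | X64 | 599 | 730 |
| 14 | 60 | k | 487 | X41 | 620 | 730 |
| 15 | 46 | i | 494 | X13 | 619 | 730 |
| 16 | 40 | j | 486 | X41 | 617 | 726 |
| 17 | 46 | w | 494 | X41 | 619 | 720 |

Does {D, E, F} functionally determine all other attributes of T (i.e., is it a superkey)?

No

Rows 4 and 13 have the same {D, E, F} value (D=X64, E=599, F=730) but are distinct tuples, so {D, E, F} does not determine every attribute — not a superkey.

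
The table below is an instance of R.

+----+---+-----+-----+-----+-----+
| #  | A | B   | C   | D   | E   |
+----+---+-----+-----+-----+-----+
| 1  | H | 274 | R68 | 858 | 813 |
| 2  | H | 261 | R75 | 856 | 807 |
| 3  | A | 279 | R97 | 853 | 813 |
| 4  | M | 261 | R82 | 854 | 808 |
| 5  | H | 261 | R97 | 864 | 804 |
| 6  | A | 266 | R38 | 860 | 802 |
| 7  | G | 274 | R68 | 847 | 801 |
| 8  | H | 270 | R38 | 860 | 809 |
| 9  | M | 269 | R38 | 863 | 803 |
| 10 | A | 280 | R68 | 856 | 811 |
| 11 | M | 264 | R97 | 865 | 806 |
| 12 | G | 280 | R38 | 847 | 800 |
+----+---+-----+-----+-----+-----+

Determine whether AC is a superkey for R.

Yes

All 12 rows have distinct AC values, so AC → (all attributes) holds and AC is a superkey.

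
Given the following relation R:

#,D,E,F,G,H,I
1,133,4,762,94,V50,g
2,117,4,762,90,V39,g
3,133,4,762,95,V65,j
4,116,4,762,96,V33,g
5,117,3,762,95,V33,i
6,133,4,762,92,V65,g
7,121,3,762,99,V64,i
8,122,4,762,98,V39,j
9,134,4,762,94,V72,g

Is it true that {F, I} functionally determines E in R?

(F=762, I=g): rows 1, 2, 4, 6, 9 → E = 4, 4, 4, 4, 4 ✓
(F=762, I=j): rows 3, 8 → E = 4, 4 ✓
(F=762, I=i): rows 5, 7 → E = 3, 3 ✓
Every {F, I} value is associated with a single E value, so {F, I} → E holds.

Yes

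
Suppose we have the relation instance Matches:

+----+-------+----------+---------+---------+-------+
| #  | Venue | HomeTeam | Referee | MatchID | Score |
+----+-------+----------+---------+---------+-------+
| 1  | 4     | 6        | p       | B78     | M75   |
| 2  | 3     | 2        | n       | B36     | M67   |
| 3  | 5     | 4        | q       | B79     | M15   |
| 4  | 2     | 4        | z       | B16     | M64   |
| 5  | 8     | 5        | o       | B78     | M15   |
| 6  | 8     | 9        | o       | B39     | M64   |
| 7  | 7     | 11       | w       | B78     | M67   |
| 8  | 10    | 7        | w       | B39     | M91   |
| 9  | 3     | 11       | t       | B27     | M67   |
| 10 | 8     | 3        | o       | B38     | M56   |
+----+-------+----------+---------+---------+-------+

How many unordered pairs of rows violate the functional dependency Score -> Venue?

Score=M67: violating pairs (2,7), (7,9) — 2 pairs.
Score=M15: violating pairs (3,5) — 1 pair.
Score=M64: violating pairs (4,6) — 1 pair.

4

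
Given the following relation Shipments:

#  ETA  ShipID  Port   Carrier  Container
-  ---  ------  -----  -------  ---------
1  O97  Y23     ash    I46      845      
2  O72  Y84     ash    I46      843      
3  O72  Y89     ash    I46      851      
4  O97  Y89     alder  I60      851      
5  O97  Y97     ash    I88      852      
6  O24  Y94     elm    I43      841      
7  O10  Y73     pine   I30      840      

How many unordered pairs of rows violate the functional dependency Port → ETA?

4

Port=ash: violating pairs (1,2), (1,3), (2,5), (3,5) — 4 pairs.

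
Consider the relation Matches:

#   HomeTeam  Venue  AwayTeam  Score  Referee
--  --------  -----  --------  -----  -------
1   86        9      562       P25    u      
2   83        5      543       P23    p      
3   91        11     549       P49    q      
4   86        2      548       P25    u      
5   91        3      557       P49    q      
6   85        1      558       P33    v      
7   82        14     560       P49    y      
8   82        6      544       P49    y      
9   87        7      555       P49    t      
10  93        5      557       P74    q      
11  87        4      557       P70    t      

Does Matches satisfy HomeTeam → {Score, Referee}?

No

HomeTeam=86: rows 1, 4 → {Score,Referee} = (P25, u), (P25, u) ✓
HomeTeam=83: row 2 → {Score,Referee} = (P23, p) ✓
HomeTeam=91: rows 3, 5 → {Score,Referee} = (P49, q), (P49, q) ✓
HomeTeam=85: row 6 → {Score,Referee} = (P33, v) ✓
HomeTeam=82: rows 7, 8 → {Score,Referee} = (P49, y), (P49, y) ✓
HomeTeam=87: rows 9, 11 → {Score,Referee} takes values {(P49, t), (P70, t)} — violation
HomeTeam=93: row 10 → {Score,Referee} = (P74, q) ✓
Two rows agree on HomeTeam but differ on {Score, Referee}, so HomeTeam → {Score, Referee} does not hold.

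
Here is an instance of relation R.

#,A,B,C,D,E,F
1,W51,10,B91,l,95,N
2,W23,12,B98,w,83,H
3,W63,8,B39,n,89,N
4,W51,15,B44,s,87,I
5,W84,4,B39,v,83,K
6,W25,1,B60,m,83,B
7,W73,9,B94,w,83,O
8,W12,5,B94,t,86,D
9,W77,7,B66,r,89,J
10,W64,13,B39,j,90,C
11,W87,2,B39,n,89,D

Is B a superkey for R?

All 11 rows have distinct B values, so B → (all attributes) holds and B is a superkey.

Yes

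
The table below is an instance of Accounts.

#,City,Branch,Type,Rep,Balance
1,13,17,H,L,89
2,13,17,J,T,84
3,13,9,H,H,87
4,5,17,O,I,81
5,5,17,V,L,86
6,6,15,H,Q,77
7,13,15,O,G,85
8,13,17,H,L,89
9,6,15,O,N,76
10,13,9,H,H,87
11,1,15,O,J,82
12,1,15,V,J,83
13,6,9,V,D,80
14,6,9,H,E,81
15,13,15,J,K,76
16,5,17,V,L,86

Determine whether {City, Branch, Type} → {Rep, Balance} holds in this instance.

Yes

(City=13, Branch=17, Type=H): rows 1, 8 → {Rep,Balance} = (L, 89), (L, 89) ✓
(City=13, Branch=17, Type=J): row 2 → {Rep,Balance} = (T, 84) ✓
(City=13, Branch=9, Type=H): rows 3, 10 → {Rep,Balance} = (H, 87), (H, 87) ✓
(City=5, Branch=17, Type=O): row 4 → {Rep,Balance} = (I, 81) ✓
(City=5, Branch=17, Type=V): rows 5, 16 → {Rep,Balance} = (L, 86), (L, 86) ✓
(City=6, Branch=15, Type=H): row 6 → {Rep,Balance} = (Q, 77) ✓
(City=13, Branch=15, Type=O): row 7 → {Rep,Balance} = (G, 85) ✓
(City=6, Branch=15, Type=O): row 9 → {Rep,Balance} = (N, 76) ✓
(City=1, Branch=15, Type=O): row 11 → {Rep,Balance} = (J, 82) ✓
(City=1, Branch=15, Type=V): row 12 → {Rep,Balance} = (J, 83) ✓
(City=6, Branch=9, Type=V): row 13 → {Rep,Balance} = (D, 80) ✓
(City=6, Branch=9, Type=H): row 14 → {Rep,Balance} = (E, 81) ✓
(City=13, Branch=15, Type=J): row 15 → {Rep,Balance} = (K, 76) ✓
Every {City, Branch, Type} value is associated with a single {Rep, Balance} value, so {City, Branch, Type} → {Rep, Balance} holds.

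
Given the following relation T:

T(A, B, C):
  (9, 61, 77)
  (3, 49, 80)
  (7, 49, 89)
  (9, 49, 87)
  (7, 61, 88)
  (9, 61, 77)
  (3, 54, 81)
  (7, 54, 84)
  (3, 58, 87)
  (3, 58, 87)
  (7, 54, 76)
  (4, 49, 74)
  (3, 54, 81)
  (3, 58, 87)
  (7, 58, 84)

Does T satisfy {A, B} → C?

No

(A=9, B=61): 2 rows → C = 77, 77 ✓
(A=3, B=49): 1 row → C = 80 ✓
(A=7, B=49): 1 row → C = 89 ✓
(A=9, B=49): 1 row → C = 87 ✓
(A=7, B=61): 1 row → C = 88 ✓
(A=3, B=54): 2 rows → C = 81, 81 ✓
(A=7, B=54): 2 rows → C takes values {84, 76} — violation
(A=3, B=58): 3 rows → C = 87, 87, 87 ✓
(A=4, B=49): 1 row → C = 74 ✓
(A=7, B=58): 1 row → C = 84 ✓
Two rows agree on {A, B} but differ on C, so {A, B} → C does not hold.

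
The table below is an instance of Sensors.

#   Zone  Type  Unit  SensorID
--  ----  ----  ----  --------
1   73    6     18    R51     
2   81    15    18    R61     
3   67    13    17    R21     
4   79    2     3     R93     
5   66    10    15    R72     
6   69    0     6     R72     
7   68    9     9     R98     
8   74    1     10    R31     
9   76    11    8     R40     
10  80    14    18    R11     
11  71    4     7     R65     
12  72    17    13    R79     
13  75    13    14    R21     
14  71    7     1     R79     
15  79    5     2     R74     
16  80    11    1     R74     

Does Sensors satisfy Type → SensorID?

No

Type=6: row 1 → SensorID = R51 ✓
Type=15: row 2 → SensorID = R61 ✓
Type=13: rows 3, 13 → SensorID = R21, R21 ✓
Type=2: row 4 → SensorID = R93 ✓
Type=10: row 5 → SensorID = R72 ✓
Type=0: row 6 → SensorID = R72 ✓
Type=9: row 7 → SensorID = R98 ✓
Type=1: row 8 → SensorID = R31 ✓
Type=11: rows 9, 16 → SensorID takes values {R40, R74} — violation
Type=14: row 10 → SensorID = R11 ✓
Type=4: row 11 → SensorID = R65 ✓
Type=17: row 12 → SensorID = R79 ✓
Type=7: row 14 → SensorID = R79 ✓
Type=5: row 15 → SensorID = R74 ✓
Two rows agree on Type but differ on SensorID, so Type → SensorID does not hold.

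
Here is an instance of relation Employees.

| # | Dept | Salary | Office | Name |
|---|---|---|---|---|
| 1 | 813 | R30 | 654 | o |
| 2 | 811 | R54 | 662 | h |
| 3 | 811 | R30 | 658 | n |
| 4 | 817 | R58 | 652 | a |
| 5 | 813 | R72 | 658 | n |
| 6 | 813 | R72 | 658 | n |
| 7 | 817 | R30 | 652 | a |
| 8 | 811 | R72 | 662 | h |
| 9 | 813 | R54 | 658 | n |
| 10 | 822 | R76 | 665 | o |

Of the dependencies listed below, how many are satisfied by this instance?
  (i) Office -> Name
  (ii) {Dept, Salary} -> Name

(i) Office -> Name: every LHS value maps to a single RHS value — holds.
(ii) {Dept, Salary} -> Name: every LHS value maps to a single RHS value — holds.
2 of the 2 dependencies hold.

2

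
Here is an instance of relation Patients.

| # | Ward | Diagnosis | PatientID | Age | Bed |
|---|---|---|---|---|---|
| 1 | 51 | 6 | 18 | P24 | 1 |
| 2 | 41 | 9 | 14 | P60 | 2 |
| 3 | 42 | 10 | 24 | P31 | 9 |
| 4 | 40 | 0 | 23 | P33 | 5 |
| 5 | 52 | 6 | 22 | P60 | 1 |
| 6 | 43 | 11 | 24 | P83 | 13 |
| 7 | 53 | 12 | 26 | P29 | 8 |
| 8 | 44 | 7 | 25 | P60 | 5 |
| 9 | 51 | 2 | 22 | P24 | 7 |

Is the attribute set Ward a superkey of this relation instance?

Rows 1 and 9 have the same Ward value Ward=51 but are distinct tuples, so Ward does not determine every attribute — not a superkey.

No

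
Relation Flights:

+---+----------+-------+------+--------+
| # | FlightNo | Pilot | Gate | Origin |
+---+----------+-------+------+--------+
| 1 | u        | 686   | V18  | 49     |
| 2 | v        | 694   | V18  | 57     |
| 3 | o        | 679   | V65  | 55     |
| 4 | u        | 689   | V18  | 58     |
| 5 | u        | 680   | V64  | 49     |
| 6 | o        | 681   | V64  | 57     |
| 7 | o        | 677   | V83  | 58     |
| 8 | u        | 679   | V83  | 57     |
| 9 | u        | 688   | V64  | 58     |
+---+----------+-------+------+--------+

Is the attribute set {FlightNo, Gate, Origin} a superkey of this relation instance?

All 9 rows have distinct {FlightNo, Gate, Origin} values, so {FlightNo, Gate, Origin} → (all attributes) holds and {FlightNo, Gate, Origin} is a superkey.

Yes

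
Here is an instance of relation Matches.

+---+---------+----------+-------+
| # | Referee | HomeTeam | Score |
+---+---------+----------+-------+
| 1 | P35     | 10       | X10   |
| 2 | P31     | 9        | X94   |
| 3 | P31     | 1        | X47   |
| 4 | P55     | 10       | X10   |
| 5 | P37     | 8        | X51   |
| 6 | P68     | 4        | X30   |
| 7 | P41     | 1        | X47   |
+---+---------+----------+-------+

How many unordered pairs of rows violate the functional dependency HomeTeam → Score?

HomeTeam=10: all 2 rows agree on Score — 0 pairs.
HomeTeam=1: all 2 rows agree on Score — 0 pairs.

0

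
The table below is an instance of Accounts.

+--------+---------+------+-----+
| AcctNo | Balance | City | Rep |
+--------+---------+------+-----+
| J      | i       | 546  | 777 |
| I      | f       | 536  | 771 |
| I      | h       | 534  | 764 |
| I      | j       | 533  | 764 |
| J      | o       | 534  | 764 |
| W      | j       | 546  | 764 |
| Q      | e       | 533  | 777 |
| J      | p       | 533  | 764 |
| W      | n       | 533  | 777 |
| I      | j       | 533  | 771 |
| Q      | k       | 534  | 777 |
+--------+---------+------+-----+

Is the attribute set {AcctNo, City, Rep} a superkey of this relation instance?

All 11 rows have distinct {AcctNo, City, Rep} values, so {AcctNo, City, Rep} → (all attributes) holds and {AcctNo, City, Rep} is a superkey.

Yes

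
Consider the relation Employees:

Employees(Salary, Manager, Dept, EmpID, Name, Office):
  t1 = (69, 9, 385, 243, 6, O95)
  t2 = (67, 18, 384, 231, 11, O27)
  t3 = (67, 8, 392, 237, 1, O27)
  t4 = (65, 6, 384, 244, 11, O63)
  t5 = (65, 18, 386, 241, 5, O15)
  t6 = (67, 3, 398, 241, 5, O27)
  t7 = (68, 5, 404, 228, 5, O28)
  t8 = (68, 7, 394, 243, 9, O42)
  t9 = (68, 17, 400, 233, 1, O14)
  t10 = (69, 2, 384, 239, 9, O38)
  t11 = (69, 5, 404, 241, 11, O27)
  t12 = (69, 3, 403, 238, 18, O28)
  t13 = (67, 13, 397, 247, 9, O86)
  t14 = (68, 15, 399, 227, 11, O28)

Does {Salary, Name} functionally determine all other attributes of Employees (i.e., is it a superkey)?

Yes

All 14 rows have distinct {Salary, Name} values, so {Salary, Name} → (all attributes) holds and {Salary, Name} is a superkey.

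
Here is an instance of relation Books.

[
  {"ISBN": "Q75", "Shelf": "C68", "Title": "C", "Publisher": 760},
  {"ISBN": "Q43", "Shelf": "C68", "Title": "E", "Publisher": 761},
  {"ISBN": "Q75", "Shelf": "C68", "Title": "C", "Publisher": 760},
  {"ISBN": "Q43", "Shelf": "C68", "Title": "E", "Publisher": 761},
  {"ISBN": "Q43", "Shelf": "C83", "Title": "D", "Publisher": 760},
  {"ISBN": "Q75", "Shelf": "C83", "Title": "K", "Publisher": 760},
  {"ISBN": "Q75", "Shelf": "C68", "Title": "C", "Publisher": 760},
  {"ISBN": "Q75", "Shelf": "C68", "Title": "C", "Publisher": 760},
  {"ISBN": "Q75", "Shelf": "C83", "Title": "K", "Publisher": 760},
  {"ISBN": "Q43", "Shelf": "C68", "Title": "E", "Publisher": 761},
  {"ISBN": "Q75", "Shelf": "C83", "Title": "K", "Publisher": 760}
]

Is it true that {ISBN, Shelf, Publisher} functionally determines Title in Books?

(ISBN=Q75, Shelf=C68, Publisher=760): 4 rows → Title = C, C, C, C ✓
(ISBN=Q43, Shelf=C68, Publisher=761): 3 rows → Title = E, E, E ✓
(ISBN=Q43, Shelf=C83, Publisher=760): 1 row → Title = D ✓
(ISBN=Q75, Shelf=C83, Publisher=760): 3 rows → Title = K, K, K ✓
Every {ISBN, Shelf, Publisher} value is associated with a single Title value, so {ISBN, Shelf, Publisher} -> Title holds.

Yes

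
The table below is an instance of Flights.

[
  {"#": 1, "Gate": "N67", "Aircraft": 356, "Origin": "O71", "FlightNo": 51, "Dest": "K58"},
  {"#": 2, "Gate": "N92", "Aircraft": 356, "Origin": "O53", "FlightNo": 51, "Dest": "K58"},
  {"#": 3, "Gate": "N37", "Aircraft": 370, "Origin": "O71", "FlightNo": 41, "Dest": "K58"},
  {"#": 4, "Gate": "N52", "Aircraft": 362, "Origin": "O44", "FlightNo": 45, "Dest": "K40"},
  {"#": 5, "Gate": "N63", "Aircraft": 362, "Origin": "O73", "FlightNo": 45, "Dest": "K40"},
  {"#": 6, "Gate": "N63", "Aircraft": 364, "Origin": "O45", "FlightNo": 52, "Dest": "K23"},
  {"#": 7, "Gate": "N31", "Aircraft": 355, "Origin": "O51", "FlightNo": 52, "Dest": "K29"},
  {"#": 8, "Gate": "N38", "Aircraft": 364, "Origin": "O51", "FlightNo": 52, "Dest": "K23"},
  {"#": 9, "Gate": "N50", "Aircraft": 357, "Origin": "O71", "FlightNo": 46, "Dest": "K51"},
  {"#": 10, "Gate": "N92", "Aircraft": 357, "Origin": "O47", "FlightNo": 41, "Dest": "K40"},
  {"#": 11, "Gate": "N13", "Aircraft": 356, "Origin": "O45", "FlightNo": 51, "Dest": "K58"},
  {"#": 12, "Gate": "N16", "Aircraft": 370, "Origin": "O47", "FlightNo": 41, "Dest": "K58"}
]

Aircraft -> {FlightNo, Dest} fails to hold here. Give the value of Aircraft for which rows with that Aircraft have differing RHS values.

357

Aircraft=356: rows 1, 2, 11 → {FlightNo,Dest} = (51, K58), (51, K58), (51, K58) ✓
Aircraft=370: rows 3, 12 → {FlightNo,Dest} = (41, K58), (41, K58) ✓
Aircraft=362: rows 4, 5 → {FlightNo,Dest} = (45, K40), (45, K40) ✓
Aircraft=364: rows 6, 8 → {FlightNo,Dest} = (52, K23), (52, K23) ✓
Aircraft=355: row 7 → {FlightNo,Dest} = (52, K29) ✓
Aircraft=357: rows 9, 10 → {FlightNo,Dest} takes values {(46, K51), (41, K40)} — violation
The only Aircraft value with inconsistent RHS is Aircraft=357.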